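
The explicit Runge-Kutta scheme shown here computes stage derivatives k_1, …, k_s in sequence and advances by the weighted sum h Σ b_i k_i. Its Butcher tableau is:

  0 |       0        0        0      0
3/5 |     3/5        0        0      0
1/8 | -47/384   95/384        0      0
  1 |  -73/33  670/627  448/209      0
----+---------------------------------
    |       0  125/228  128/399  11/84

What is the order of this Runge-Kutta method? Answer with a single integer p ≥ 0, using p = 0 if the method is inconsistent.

4

b = (0, 125/228, 128/399, 11/84)
c = (0, 3/5, 1/8, 1)
Ac = (0, 0, 19/128, 10/11)
Σ b_i: 125/228·1 + 128/399·1 + 11/84·1 = 1 ✓
b·c: 125/228·3/5 + 128/399·1/8 + 11/84·1 = 1/2 ✓
b·c²: 125/228·9/25 + 128/399·1/64 + 11/84·1 = 1/3 ✓
b·Ac: 128/399·19/128 + 11/84·10/11 = 1/6 ✓
b·c³: 125/228·27/125 + 128/399·1/512 + 11/84·1 = 1/4 ✓
b·(c∘Ac): 128/399·19/1024 + 11/84·10/11 = 1/8 ✓
b·Ac²: 128/399·57/640 + 11/84·23/55 = 1/12 ✓
b·A²c: 11/84·7/22 = 1/24 ✓; 4 stages ⇒ order 4.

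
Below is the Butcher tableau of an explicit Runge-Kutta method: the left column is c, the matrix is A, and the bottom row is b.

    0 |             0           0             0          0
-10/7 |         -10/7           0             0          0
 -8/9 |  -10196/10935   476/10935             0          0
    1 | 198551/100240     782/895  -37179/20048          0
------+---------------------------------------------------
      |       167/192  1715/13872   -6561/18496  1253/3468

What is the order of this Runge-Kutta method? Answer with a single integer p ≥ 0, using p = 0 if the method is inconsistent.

4

b = (167/192, 1715/13872, -6561/18496, 1253/3468)
c = (0, -10/7, -8/9, 1)
Ac = (0, 0, -136/2187, 1003/2506)
Σ b_i: 167/192·1 + 1715/13872·1 + (-6561/18496)·1 + 1253/3468·1 = 1 ✓
b·c: 1715/13872·(-10/7) + (-6561/18496)·(-8/9) + 1253/3468·1 = 1/2 ✓
b·c²: 1715/13872·100/49 + (-6561/18496)·64/81 + 1253/3468·1 = 1/3 ✓
b·Ac: (-6561/18496)·(-136/2187) + 1253/3468·1003/2506 = 1/6 ✓
b·c³: 1715/13872·(-1000/343) + (-6561/18496)·(-512/729) + 1253/3468·1 = 1/4 ✓
b·(c∘Ac): (-6561/18496)·1088/19683 + 1253/3468·1003/2506 = 1/8 ✓
b·Ac²: (-6561/18496)·1360/15309 + 1253/3468·2788/8771 = 1/12 ✓
b·A²c: 1253/3468·289/2506 = 1/24 ✓; 4 stages ⇒ order 4.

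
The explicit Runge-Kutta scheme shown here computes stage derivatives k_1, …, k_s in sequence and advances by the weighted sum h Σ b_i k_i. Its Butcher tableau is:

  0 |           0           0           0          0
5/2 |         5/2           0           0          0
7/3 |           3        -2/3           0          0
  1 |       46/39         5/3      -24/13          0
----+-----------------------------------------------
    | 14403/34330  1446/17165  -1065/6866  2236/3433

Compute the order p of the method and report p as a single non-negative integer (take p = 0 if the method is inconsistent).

3

b = (14403/34330, 1446/17165, -1065/6866, 2236/3433)
c = (0, 5/2, 7/3, 1)
Ac = (0, 0, -5/3, -11/78)
Σ b_i: 14403/34330·1 + 1446/17165·1 + (-1065/6866)·1 + 2236/3433·1 = 1 ✓
b·c: 1446/17165·5/2 + (-1065/6866)·7/3 + 2236/3433·1 = 1/2 ✓
b·c²: 1446/17165·25/4 + (-1065/6866)·49/9 + 2236/3433·1 = 1/3 ✓
b·Ac: (-1065/6866)·(-5/3) + 2236/3433·(-11/78) = 1/6 ✓
b·c³: 1446/17165·125/8 + (-1065/6866)·343/27 + 2236/3433·1 = -359/123588 ≠ 1/4 ⇒ order 3.
b·(c∘Ac): (-1065/6866)·(-35/9) + 2236/3433·(-11/78) = 3511/6866 ≠ 1/8
b·Ac²: (-1065/6866)·(-25/6) + 2236/3433·19/52 = 12143/13732 ≠ 1/12
b·A²c: 2236/3433·40/13 = 6880/3433 ≠ 1/24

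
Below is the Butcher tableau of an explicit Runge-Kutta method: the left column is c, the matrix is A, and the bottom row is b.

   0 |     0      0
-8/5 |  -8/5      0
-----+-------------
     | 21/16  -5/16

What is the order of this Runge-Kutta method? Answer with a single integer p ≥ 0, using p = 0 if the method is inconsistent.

2

b = (21/16, -5/16)
c = (0, -8/5)
Σ b_i: 21/16·1 + (-5/16)·1 = 1 ✓
b·c: (-5/16)·(-8/5) = 1/2 ✓; 2 stages ⇒ order 2.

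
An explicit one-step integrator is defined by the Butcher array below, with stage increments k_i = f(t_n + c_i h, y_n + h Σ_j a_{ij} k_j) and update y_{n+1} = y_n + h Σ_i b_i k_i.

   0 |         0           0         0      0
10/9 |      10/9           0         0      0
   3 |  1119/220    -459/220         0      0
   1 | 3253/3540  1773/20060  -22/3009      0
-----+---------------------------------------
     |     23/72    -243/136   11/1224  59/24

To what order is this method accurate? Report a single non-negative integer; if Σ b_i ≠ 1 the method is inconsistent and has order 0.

b = (23/72, -243/136, 11/1224, 59/24)
c = (0, 10/9, 3, 1)
Ac = (0, 0, -51/22, 9/118)
Σ b_i: 23/72·1 + (-243/136)·1 + 11/1224·1 + 59/24·1 = 1 ✓
b·c: (-243/136)·10/9 + 11/1224·3 + 59/24·1 = 1/2 ✓
b·c²: (-243/136)·100/81 + 11/1224·9 + 59/24·1 = 1/3 ✓
b·Ac: 11/1224·(-51/22) + 59/24·9/118 = 1/6 ✓
b·c³: (-243/136)·1000/729 + 11/1224·27 + 59/24·1 = 1/4 ✓
b·(c∘Ac): 11/1224·(-153/22) + 59/24·9/118 = 1/8 ✓
b·Ac²: 11/1224·(-85/33) + 59/24·23/531 = 1/12 ✓
b·A²c: 59/24·1/59 = 1/24 ✓; 4 stages ⇒ order 4.

4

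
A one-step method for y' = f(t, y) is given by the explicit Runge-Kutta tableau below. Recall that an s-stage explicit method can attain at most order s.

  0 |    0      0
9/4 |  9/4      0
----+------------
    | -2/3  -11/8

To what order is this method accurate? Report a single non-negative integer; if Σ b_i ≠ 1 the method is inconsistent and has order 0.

b = (-2/3, -11/8)
c = (0, 9/4)
Σ b_i: (-2/3)·1 + (-11/8)·1 = -49/24 ≠ 1 ⇒ order 0.

0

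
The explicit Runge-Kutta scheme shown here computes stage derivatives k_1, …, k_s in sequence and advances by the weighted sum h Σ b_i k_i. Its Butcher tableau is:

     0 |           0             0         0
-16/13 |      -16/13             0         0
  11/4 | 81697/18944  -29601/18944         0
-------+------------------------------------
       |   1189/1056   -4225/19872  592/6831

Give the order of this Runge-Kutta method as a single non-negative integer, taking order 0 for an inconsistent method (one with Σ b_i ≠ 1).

3

b = (1189/1056, -4225/19872, 592/6831)
c = (0, -16/13, 11/4)
Ac = (0, 0, 2277/1184)
Σ b_i: 1189/1056·1 + (-4225/19872)·1 + 592/6831·1 = 1 ✓
b·c: (-4225/19872)·(-16/13) + 592/6831·11/4 = 1/2 ✓
b·c²: (-4225/19872)·256/169 + 592/6831·121/16 = 1/3 ✓
b·Ac: 592/6831·2277/1184 = 1/6 ✓; 3 stages ⇒ order 3.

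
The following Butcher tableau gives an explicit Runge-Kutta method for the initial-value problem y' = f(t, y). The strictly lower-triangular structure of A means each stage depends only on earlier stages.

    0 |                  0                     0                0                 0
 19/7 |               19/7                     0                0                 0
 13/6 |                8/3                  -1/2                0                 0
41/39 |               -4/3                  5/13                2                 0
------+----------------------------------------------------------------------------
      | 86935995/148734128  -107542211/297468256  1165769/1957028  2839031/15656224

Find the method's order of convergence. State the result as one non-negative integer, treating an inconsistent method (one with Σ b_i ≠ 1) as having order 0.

b = (86935995/148734128, -107542211/297468256, 1165769/1957028, 2839031/15656224)
c = (0, 19/7, 13/6, 41/39)
Ac = (0, 0, -19/14, 1468/273)
Σ b_i: 86935995/148734128·1 + (-107542211/297468256)·1 + 1165769/1957028·1 + 2839031/15656224·1 = 1 ✓
b·c: (-107542211/297468256)·19/7 + 1165769/1957028·13/6 + 2839031/15656224·41/39 = 1/2 ✓
b·c²: (-107542211/297468256)·361/49 + 1165769/1957028·169/36 + 2839031/15656224·1681/1521 = 1/3 ✓
b·Ac: 1165769/1957028·(-19/14) + 2839031/15656224·1468/273 = 1/6 ✓
b·c³: (-107542211/297468256)·6859/343 + 1165769/1957028·2197/216 + 2839031/15656224·68921/59319 = -1367564719/1424716384 ≠ 1/4 ⇒ order 3.
b·(c∘Ac): 1165769/1957028·(-247/84) + 2839031/15656224·60188/10647 = -358285723/493171056 ≠ 1/8
b·Ac²: 1165769/1957028·(-361/98) + 2839031/15656224·140143/11466 = 43534499/1972684224 ≠ 1/12
b·A²c: 2839031/15656224·(-19/7) = -53941589/109593568 ≠ 1/24

3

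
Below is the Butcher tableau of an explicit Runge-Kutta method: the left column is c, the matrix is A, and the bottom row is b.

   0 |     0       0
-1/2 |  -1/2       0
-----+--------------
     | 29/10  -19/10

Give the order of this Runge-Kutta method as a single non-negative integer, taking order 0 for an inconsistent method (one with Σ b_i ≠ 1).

b = (29/10, -19/10)
c = (0, -1/2)
Σ b_i: 29/10·1 + (-19/10)·1 = 1 ✓
b·c: (-19/10)·(-1/2) = 19/20 ≠ 1/2 ⇒ order 1.

1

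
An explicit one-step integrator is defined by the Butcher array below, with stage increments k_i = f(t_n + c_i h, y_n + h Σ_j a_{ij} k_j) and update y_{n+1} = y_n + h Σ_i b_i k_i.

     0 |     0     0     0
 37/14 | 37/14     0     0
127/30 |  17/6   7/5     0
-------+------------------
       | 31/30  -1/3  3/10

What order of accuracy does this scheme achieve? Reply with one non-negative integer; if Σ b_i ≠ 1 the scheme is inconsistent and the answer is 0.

b = (31/30, -1/3, 3/10)
c = (0, 37/14, 127/30)
Ac = (0, 0, 37/10)
Σ b_i: 31/30·1 + (-1/3)·1 + 3/10·1 = 1 ✓
b·c: (-1/3)·37/14 + 3/10·127/30 = 817/2100 ≠ 1/2 ⇒ order 1.

1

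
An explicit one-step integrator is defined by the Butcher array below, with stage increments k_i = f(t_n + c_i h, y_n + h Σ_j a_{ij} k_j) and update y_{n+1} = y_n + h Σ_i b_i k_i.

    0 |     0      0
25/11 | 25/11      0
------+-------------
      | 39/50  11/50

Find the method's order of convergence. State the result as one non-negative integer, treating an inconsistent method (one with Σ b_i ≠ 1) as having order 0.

b = (39/50, 11/50)
c = (0, 25/11)
Σ b_i: 39/50·1 + 11/50·1 = 1 ✓
b·c: 11/50·25/11 = 1/2 ✓; 2 stages ⇒ order 2.

2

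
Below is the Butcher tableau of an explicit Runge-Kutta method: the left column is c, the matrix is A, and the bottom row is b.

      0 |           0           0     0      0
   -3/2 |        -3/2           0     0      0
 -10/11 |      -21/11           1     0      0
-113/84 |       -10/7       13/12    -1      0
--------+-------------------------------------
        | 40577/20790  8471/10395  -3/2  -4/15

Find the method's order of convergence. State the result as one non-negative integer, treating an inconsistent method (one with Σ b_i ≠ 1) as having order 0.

b = (40577/20790, 8471/10395, -3/2, -4/15)
c = (0, -3/2, -10/11, -113/84)
Ac = (0, 0, -3/2, -63/88)
Σ b_i: 40577/20790·1 + 8471/10395·1 + (-3/2)·1 + (-4/15)·1 = 1 ✓
b·c: 8471/10395·(-3/2) + (-3/2)·(-10/11) + (-4/15)·(-113/84) = 1/2 ✓
b·c²: 8471/10395·9/4 + (-3/2)·100/121 + (-4/15)·12769/7056 = 178177/1600830 ≠ 1/3 ⇒ order 2.
b·Ac: (-3/2)·(-3/2) + (-4/15)·(-63/88) = 537/220 ≠ 1/6

2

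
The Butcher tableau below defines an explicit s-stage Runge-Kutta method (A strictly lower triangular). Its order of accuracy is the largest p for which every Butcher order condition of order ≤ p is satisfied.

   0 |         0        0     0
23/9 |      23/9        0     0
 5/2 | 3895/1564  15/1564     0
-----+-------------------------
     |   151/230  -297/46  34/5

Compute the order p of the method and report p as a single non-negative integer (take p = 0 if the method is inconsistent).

b = (151/230, -297/46, 34/5)
c = (0, 23/9, 5/2)
Ac = (0, 0, 5/204)
Σ b_i: 151/230·1 + (-297/46)·1 + 34/5·1 = 1 ✓
b·c: (-297/46)·23/9 + 34/5·5/2 = 1/2 ✓
b·c²: (-297/46)·529/81 + 34/5·25/4 = 1/3 ✓
b·Ac: 34/5·5/204 = 1/6 ✓; 3 stages ⇒ order 3.

3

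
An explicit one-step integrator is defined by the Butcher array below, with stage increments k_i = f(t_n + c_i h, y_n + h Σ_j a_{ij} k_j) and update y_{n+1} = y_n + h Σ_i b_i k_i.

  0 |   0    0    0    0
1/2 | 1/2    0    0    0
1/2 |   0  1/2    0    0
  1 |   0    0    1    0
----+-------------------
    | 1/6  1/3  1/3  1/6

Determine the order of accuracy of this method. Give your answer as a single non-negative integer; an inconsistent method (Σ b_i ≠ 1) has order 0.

4

b = (1/6, 1/3, 1/3, 1/6)
c = (0, 1/2, 1/2, 1)
Ac = (0, 0, 1/4, 1/2)
Σ b_i: 1/6·1 + 1/3·1 + 1/3·1 + 1/6·1 = 1 ✓
b·c: 1/3·1/2 + 1/3·1/2 + 1/6·1 = 1/2 ✓
b·c²: 1/3·1/4 + 1/3·1/4 + 1/6·1 = 1/3 ✓
b·Ac: 1/3·1/4 + 1/6·1/2 = 1/6 ✓
b·c³: 1/3·1/8 + 1/3·1/8 + 1/6·1 = 1/4 ✓
b·(c∘Ac): 1/3·1/8 + 1/6·1/2 = 1/8 ✓
b·Ac²: 1/3·1/8 + 1/6·1/4 = 1/12 ✓
b·A²c: 1/6·1/4 = 1/24 ✓; 4 stages ⇒ order 4.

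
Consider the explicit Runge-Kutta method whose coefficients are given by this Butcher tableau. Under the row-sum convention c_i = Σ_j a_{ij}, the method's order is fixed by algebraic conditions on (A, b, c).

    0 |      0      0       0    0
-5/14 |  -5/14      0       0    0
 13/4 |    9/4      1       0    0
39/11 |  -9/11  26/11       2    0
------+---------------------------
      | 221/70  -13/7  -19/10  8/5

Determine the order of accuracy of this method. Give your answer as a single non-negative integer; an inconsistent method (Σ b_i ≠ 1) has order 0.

1

b = (221/70, -13/7, -19/10, 8/5)
c = (0, -5/14, 13/4, 39/11)
Ac = (0, 0, -5/14, 871/154)
Σ b_i: 221/70·1 + (-13/7)·1 + (-19/10)·1 + 8/5·1 = 1 ✓
b·c: (-13/7)·(-5/14) + (-19/10)·13/4 + 8/5·39/11 = 3471/21560 ≠ 1/2 ⇒ order 1.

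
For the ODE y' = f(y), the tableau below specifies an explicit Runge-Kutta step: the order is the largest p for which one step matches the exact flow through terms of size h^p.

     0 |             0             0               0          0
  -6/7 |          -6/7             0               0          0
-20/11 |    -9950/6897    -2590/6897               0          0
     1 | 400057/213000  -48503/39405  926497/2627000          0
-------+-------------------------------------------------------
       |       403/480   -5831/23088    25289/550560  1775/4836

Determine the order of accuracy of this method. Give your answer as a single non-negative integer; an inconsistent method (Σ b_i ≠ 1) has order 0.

4

b = (403/480, -5831/23088, 25289/550560, 1775/4836)
c = (0, -6/7, -20/11, 1)
Ac = (0, 0, 740/2299, 1469/3550)
Σ b_i: 403/480·1 + (-5831/23088)·1 + 25289/550560·1 + 1775/4836·1 = 1 ✓
b·c: (-5831/23088)·(-6/7) + 25289/550560·(-20/11) + 1775/4836·1 = 1/2 ✓
b·c²: (-5831/23088)·36/49 + 25289/550560·400/121 + 1775/4836·1 = 1/3 ✓
b·Ac: 25289/550560·740/2299 + 1775/4836·1469/3550 = 1/6 ✓
b·c³: (-5831/23088)·(-216/343) + 25289/550560·(-8000/1331) + 1775/4836·1 = 1/4 ✓
b·(c∘Ac): 25289/550560·(-14800/25289) + 1775/4836·1469/3550 = 1/8 ✓
b·Ac²: 25289/550560·(-4440/16093) + 1775/4836·130/497 = 1/12 ✓
b·A²c: 1775/4836·403/3550 = 1/24 ✓; 4 stages ⇒ order 4.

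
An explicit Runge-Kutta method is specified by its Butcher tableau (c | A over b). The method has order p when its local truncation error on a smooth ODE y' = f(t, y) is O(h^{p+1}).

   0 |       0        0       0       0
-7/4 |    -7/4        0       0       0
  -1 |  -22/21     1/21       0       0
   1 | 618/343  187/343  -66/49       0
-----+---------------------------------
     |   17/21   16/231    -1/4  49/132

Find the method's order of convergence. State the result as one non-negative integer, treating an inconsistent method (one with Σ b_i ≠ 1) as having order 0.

4

b = (17/21, 16/231, -1/4, 49/132)
c = (0, -7/4, -1, 1)
Ac = (0, 0, -1/12, 11/28)
Σ b_i: 17/21·1 + 16/231·1 + (-1/4)·1 + 49/132·1 = 1 ✓
b·c: 16/231·(-7/4) + (-1/4)·(-1) + 49/132·1 = 1/2 ✓
b·c²: 16/231·49/16 + (-1/4)·1 + 49/132·1 = 1/3 ✓
b·Ac: (-1/4)·(-1/12) + 49/132·11/28 = 1/6 ✓
b·c³: 16/231·(-343/64) + (-1/4)·(-1) + 49/132·1 = 1/4 ✓
b·(c∘Ac): (-1/4)·1/12 + 49/132·11/28 = 1/8 ✓
b·Ac²: (-1/4)·7/48 + 49/132·253/784 = 1/12 ✓
b·A²c: 49/132·11/98 = 1/24 ✓; 4 stages ⇒ order 4.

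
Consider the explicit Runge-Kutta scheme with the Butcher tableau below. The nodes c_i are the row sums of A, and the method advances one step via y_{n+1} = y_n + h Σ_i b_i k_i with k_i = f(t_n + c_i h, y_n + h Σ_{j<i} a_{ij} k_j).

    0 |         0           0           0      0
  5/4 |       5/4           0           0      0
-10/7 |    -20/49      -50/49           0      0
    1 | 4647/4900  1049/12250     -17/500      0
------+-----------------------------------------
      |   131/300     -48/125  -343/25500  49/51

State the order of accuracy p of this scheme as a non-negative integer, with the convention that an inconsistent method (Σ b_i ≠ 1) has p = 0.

b = (131/300, -48/125, -343/25500, 49/51)
c = (0, 5/4, -10/7, 1)
Ac = (0, 0, -125/98, 61/392)
Σ b_i: 131/300·1 + (-48/125)·1 + (-343/25500)·1 + 49/51·1 = 1 ✓
b·c: (-48/125)·5/4 + (-343/25500)·(-10/7) + 49/51·1 = 1/2 ✓
b·c²: (-48/125)·25/16 + (-343/25500)·100/49 + 49/51·1 = 1/3 ✓
b·Ac: (-343/25500)·(-125/98) + 49/51·61/392 = 1/6 ✓
b·c³: (-48/125)·125/64 + (-343/25500)·(-1000/343) + 49/51·1 = 1/4 ✓
b·(c∘Ac): (-343/25500)·625/343 + 49/51·61/392 = 1/8 ✓
b·Ac²: (-343/25500)·(-625/392) + 49/51·101/1568 = 1/12 ✓
b·A²c: 49/51·17/392 = 1/24 ✓; 4 stages ⇒ order 4.

4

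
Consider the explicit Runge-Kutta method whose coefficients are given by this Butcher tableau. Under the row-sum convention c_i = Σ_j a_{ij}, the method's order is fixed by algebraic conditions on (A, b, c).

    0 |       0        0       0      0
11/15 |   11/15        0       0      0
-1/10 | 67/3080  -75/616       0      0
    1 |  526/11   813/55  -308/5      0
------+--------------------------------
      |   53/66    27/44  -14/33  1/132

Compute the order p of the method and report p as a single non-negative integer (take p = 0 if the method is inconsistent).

4

b = (53/66, 27/44, -14/33, 1/132)
c = (0, 11/15, -1/10, 1)
Ac = (0, 0, -5/56, 17)
Σ b_i: 53/66·1 + 27/44·1 + (-14/33)·1 + 1/132·1 = 1 ✓
b·c: 27/44·11/15 + (-14/33)·(-1/10) + 1/132·1 = 1/2 ✓
b·c²: 27/44·121/225 + (-14/33)·1/100 + 1/132·1 = 1/3 ✓
b·Ac: (-14/33)·(-5/56) + 1/132·17 = 1/6 ✓
b·c³: 27/44·1331/3375 + (-14/33)·(-1/1000) + 1/132·1 = 1/4 ✓
b·(c∘Ac): (-14/33)·1/112 + 1/132·17 = 1/8 ✓
b·Ac²: (-14/33)·(-11/168) + 1/132·22/3 = 1/12 ✓
b·A²c: 1/132·11/2 = 1/24 ✓; 4 stages ⇒ order 4.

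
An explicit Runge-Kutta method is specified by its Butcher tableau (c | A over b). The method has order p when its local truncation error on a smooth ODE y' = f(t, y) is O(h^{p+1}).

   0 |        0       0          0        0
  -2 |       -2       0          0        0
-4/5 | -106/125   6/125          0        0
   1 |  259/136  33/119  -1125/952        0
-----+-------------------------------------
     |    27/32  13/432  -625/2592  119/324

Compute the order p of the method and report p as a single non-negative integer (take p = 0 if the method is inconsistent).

b = (27/32, 13/432, -625/2592, 119/324)
c = (0, -2, -4/5, 1)
Ac = (0, 0, -12/125, 93/238)
Σ b_i: 27/32·1 + 13/432·1 + (-625/2592)·1 + 119/324·1 = 1 ✓
b·c: 13/432·(-2) + (-625/2592)·(-4/5) + 119/324·1 = 1/2 ✓
b·c²: 13/432·4 + (-625/2592)·16/25 + 119/324·1 = 1/3 ✓
b·Ac: (-625/2592)·(-12/125) + 119/324·93/238 = 1/6 ✓
b·c³: 13/432·(-8) + (-625/2592)·(-64/125) + 119/324·1 = 1/4 ✓
b·(c∘Ac): (-625/2592)·48/625 + 119/324·93/238 = 1/8 ✓
b·Ac²: (-625/2592)·24/125 + 119/324·6/17 = 1/12 ✓
b·A²c: 119/324·27/238 = 1/24 ✓; 4 stages ⇒ order 4.

4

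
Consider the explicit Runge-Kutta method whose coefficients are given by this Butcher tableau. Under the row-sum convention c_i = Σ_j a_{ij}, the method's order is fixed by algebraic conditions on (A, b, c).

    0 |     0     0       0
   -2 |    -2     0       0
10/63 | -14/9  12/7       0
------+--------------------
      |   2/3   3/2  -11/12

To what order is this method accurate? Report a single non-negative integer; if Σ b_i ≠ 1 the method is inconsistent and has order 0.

0

b = (2/3, 3/2, -11/12)
c = (0, -2, 10/63)
Ac = (0, 0, -24/7)
Σ b_i: 2/3·1 + 3/2·1 + (-11/12)·1 = 5/4 ≠ 1 ⇒ order 0.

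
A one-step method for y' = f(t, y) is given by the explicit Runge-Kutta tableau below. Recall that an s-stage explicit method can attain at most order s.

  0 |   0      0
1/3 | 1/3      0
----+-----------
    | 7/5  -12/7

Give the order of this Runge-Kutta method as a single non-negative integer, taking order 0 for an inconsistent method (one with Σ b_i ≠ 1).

0

b = (7/5, -12/7)
c = (0, 1/3)
Σ b_i: 7/5·1 + (-12/7)·1 = -11/35 ≠ 1 ⇒ order 0.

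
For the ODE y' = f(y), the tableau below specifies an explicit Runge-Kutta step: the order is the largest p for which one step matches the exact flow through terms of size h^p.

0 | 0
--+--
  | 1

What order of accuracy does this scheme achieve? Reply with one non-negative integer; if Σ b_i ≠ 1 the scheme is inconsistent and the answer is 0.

1

b = (1)
c = (0)
Σ b_i: 1·1 = 1 ✓; 1 stage ⇒ order 1.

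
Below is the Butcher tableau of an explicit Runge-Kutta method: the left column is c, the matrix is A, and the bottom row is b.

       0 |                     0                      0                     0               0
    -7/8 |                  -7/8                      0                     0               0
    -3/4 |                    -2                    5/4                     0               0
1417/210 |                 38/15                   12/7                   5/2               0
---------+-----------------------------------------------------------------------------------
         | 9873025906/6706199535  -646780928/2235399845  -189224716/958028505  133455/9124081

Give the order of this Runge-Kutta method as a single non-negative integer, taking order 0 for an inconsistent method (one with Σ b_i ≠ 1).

3

b = (9873025906/6706199535, -646780928/2235399845, -189224716/958028505, 133455/9124081)
c = (0, -7/8, -3/4, 1417/210)
Ac = (0, 0, -35/32, -27/8)
Σ b_i: 9873025906/6706199535·1 + (-646780928/2235399845)·1 + (-189224716/958028505)·1 + 133455/9124081·1 = 1 ✓
b·c: (-646780928/2235399845)·(-7/8) + (-189224716/958028505)·(-3/4) + 133455/9124081·1417/210 = 1/2 ✓
b·c²: (-646780928/2235399845)·49/64 + (-189224716/958028505)·9/16 + 133455/9124081·2007889/44100 = 1/3 ✓
b·Ac: (-189224716/958028505)·(-35/32) + 133455/9124081·(-27/8) = 1/6 ✓
b·c³: (-646780928/2235399845)·(-343/512) + (-189224716/958028505)·(-27/64) + 133455/9124081·2845178713/9261000 = 7678528044151/1609487888400 ≠ 1/4 ⇒ order 3.
b·(c∘Ac): (-189224716/958028505)·105/128 + 133455/9124081·(-12753/560) = -144560557/291970592 ≠ 1/8
b·Ac²: (-189224716/958028505)·245/256 + 133455/9124081·87/32 = -261479743/1751823552 ≠ 1/12
b·A²c: 133455/9124081·(-175/64) = -23354625/583941184 ≠ 1/24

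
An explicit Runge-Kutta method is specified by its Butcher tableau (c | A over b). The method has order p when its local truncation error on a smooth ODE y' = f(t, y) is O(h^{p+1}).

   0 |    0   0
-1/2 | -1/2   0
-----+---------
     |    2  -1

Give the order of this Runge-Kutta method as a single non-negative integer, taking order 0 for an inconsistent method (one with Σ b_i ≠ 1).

2

b = (2, -1)
c = (0, -1/2)
Σ b_i: 2·1 + (-1)·1 = 1 ✓
b·c: (-1)·(-1/2) = 1/2 ✓; 2 stages ⇒ order 2.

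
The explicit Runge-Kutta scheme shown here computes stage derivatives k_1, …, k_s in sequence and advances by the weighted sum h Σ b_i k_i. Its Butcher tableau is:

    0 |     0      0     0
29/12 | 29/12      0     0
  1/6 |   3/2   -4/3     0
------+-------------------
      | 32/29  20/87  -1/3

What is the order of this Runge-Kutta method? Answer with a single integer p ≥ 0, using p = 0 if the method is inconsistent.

b = (32/29, 20/87, -1/3)
c = (0, 29/12, 1/6)
Ac = (0, 0, -29/9)
Σ b_i: 32/29·1 + 20/87·1 + (-1/3)·1 = 1 ✓
b·c: 20/87·29/12 + (-1/3)·1/6 = 1/2 ✓
b·c²: 20/87·841/144 + (-1/3)·1/36 = 4/3 ≠ 1/3 ⇒ order 2.
b·Ac: (-1/3)·(-29/9) = 29/27 ≠ 1/6

2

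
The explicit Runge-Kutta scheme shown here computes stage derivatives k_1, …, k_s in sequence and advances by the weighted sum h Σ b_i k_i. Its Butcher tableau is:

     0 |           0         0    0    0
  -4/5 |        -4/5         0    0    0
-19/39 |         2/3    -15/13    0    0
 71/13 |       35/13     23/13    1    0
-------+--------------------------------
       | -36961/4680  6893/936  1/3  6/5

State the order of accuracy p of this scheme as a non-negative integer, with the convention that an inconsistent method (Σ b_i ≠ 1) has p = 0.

2

b = (-36961/4680, 6893/936, 1/3, 6/5)
c = (0, -4/5, -19/39, 71/13)
Ac = (0, 0, 12/13, -371/195)
Σ b_i: (-36961/4680)·1 + 6893/936·1 + 1/3·1 + 6/5·1 = 1 ✓
b·c: 6893/936·(-4/5) + 1/3·(-19/39) + 6/5·71/13 = 1/2 ✓
b·c²: 6893/936·16/25 + 1/3·361/1521 + 6/5·5041/169 = 4629889/114075 ≠ 1/3 ⇒ order 2.
b·Ac: 1/3·12/13 + 6/5·(-371/195) = -642/325 ≠ 1/6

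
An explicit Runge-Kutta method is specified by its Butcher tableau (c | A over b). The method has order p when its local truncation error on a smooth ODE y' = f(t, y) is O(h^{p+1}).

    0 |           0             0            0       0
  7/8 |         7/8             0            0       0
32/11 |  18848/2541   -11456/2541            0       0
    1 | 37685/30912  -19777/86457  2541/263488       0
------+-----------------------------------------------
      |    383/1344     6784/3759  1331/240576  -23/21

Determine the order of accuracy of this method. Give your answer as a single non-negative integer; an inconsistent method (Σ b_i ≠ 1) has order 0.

4

b = (383/1344, 6784/3759, 1331/240576, -23/21)
c = (0, 7/8, 32/11, 1)
Ac = (0, 0, -1432/363, -95/552)
Σ b_i: 383/1344·1 + 6784/3759·1 + 1331/240576·1 + (-23/21)·1 = 1 ✓
b·c: 6784/3759·7/8 + 1331/240576·32/11 + (-23/21)·1 = 1/2 ✓
b·c²: 6784/3759·49/64 + 1331/240576·1024/121 + (-23/21)·1 = 1/3 ✓
b·Ac: 1331/240576·(-1432/363) + (-23/21)·(-95/552) = 1/6 ✓
b·c³: 6784/3759·343/512 + 1331/240576·32768/1331 + (-23/21)·1 = 1/4 ✓
b·(c∘Ac): 1331/240576·(-45824/3993) + (-23/21)·(-95/552) = 1/8 ✓
b·Ac²: 1331/240576·(-1253/363) + (-23/21)·(-413/4416) = 1/12 ✓
b·A²c: (-23/21)·(-7/184) = 1/24 ✓; 4 stages ⇒ order 4.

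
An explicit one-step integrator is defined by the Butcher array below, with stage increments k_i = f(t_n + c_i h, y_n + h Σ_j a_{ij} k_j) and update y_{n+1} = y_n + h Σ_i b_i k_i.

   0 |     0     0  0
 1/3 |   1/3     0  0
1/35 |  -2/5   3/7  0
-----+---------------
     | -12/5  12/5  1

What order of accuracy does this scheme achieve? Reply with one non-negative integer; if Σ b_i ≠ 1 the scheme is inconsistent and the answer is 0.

b = (-12/5, 12/5, 1)
c = (0, 1/3, 1/35)
Ac = (0, 0, 1/7)
Σ b_i: (-12/5)·1 + 12/5·1 + 1·1 = 1 ✓
b·c: 12/5·1/3 + 1·1/35 = 29/35 ≠ 1/2 ⇒ order 1.

1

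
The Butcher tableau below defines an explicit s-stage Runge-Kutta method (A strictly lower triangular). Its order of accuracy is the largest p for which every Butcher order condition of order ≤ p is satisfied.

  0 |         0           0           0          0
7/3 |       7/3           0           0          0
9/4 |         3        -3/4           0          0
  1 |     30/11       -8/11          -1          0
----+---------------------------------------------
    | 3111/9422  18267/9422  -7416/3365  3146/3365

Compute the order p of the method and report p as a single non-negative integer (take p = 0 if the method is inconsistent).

3

b = (3111/9422, 18267/9422, -7416/3365, 3146/3365)
c = (0, 7/3, 9/4, 1)
Ac = (0, 0, -7/4, -521/132)
Σ b_i: 3111/9422·1 + 18267/9422·1 + (-7416/3365)·1 + 3146/3365·1 = 1 ✓
b·c: 18267/9422·7/3 + (-7416/3365)·9/4 + 3146/3365·1 = 1/2 ✓
b·c²: 18267/9422·49/9 + (-7416/3365)·81/16 + 3146/3365·1 = 1/3 ✓
b·Ac: (-7416/3365)·(-7/4) + 3146/3365·(-521/132) = 1/6 ✓
b·c³: 18267/9422·343/27 + (-7416/3365)·729/64 + 3146/3365·1 = 22337/48456 ≠ 1/4 ⇒ order 3.
b·(c∘Ac): (-7416/3365)·(-63/16) + 3146/3365·(-521/132) = 10070/2019 ≠ 1/8
b·Ac²: (-7416/3365)·(-49/12) + 3146/3365·(-14291/1584) = 136691/242280 ≠ 1/12
b·A²c: 3146/3365·7/4 = 11011/6730 ≠ 1/24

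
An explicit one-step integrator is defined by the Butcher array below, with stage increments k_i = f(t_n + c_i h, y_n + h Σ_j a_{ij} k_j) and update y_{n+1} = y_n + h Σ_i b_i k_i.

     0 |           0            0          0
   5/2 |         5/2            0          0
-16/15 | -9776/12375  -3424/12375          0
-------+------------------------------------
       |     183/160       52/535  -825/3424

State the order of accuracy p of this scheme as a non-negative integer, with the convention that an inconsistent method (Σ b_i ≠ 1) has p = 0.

3

b = (183/160, 52/535, -825/3424)
c = (0, 5/2, -16/15)
Ac = (0, 0, -1712/2475)
Σ b_i: 183/160·1 + 52/535·1 + (-825/3424)·1 = 1 ✓
b·c: 52/535·5/2 + (-825/3424)·(-16/15) = 1/2 ✓
b·c²: 52/535·25/4 + (-825/3424)·256/225 = 1/3 ✓
b·Ac: (-825/3424)·(-1712/2475) = 1/6 ✓; 3 stages ⇒ order 3.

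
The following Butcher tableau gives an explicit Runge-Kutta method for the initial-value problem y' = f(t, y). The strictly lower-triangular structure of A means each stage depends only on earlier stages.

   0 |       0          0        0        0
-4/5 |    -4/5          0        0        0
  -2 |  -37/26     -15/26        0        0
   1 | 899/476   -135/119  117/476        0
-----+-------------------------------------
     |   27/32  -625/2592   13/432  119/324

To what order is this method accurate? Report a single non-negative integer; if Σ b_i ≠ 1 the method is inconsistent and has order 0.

b = (27/32, -625/2592, 13/432, 119/324)
c = (0, -4/5, -2, 1)
Ac = (0, 0, 6/13, 99/238)
Σ b_i: 27/32·1 + (-625/2592)·1 + 13/432·1 + 119/324·1 = 1 ✓
b·c: (-625/2592)·(-4/5) + 13/432·(-2) + 119/324·1 = 1/2 ✓
b·c²: (-625/2592)·16/25 + 13/432·4 + 119/324·1 = 1/3 ✓
b·Ac: 13/432·6/13 + 119/324·99/238 = 1/6 ✓
b·c³: (-625/2592)·(-64/125) + 13/432·(-8) + 119/324·1 = 1/4 ✓
b·(c∘Ac): 13/432·(-12/13) + 119/324·99/238 = 1/8 ✓
b·Ac²: 13/432·(-24/65) + 119/324·9/35 = 1/12 ✓
b·A²c: 119/324·27/238 = 1/24 ✓; 4 stages ⇒ order 4.

4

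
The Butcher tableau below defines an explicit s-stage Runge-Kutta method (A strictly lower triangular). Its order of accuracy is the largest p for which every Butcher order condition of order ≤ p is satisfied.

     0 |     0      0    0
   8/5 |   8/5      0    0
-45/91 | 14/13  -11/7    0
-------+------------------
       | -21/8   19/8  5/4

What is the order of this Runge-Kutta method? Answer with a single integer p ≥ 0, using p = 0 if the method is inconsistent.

b = (-21/8, 19/8, 5/4)
c = (0, 8/5, -45/91)
Ac = (0, 0, -88/35)
Σ b_i: (-21/8)·1 + 19/8·1 + 5/4·1 = 1 ✓
b·c: 19/8·8/5 + 5/4·(-45/91) = 5791/1820 ≠ 1/2 ⇒ order 1.

1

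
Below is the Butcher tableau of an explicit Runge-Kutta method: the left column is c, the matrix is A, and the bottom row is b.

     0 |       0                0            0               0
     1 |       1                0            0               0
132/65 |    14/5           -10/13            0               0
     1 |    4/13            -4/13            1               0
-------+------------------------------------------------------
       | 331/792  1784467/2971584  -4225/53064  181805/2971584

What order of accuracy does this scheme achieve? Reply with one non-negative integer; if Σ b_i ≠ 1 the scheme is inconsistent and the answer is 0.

3

b = (331/792, 1784467/2971584, -4225/53064, 181805/2971584)
c = (0, 1, 132/65, 1)
Ac = (0, 0, -10/13, 112/65)
Σ b_i: 331/792·1 + 1784467/2971584·1 + (-4225/53064)·1 + 181805/2971584·1 = 1 ✓
b·c: 1784467/2971584·1 + (-4225/53064)·132/65 + 181805/2971584·1 = 1/2 ✓
b·c²: 1784467/2971584·1 + (-4225/53064)·17424/4225 + 181805/2971584·1 = 1/3 ✓
b·Ac: (-4225/53064)·(-10/13) + 181805/2971584·112/65 = 1/6 ✓
b·c³: 1784467/2971584·1 + (-4225/53064)·2299968/274625 + 181805/2971584·1 = -1/195 ≠ 1/4 ⇒ order 3.
b·(c∘Ac): (-4225/53064)·(-264/169) + 181805/2971584·112/65 = 91/396 ≠ 1/8
b·Ac²: (-4225/53064)·(-10/13) + 181805/2971584·16124/4225 = 6437/21840 ≠ 1/12
b·A²c: 181805/2971584·(-10/13) = -69925/1485792 ≠ 1/24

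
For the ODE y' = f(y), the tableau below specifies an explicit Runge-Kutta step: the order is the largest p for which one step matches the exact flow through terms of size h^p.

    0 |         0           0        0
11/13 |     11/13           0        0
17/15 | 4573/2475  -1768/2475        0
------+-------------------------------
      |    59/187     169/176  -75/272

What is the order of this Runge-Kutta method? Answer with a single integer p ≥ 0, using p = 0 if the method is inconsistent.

3

b = (59/187, 169/176, -75/272)
c = (0, 11/13, 17/15)
Ac = (0, 0, -136/225)
Σ b_i: 59/187·1 + 169/176·1 + (-75/272)·1 = 1 ✓
b·c: 169/176·11/13 + (-75/272)·17/15 = 1/2 ✓
b·c²: 169/176·121/169 + (-75/272)·289/225 = 1/3 ✓
b·Ac: (-75/272)·(-136/225) = 1/6 ✓; 3 stages ⇒ order 3.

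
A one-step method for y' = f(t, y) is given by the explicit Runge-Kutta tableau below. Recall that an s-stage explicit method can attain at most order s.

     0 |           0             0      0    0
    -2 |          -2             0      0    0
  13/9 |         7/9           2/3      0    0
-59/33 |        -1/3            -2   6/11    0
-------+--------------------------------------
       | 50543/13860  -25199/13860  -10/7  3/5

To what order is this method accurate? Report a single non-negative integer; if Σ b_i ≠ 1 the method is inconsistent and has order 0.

2

b = (50543/13860, -25199/13860, -10/7, 3/5)
c = (0, -2, 13/9, -59/33)
Ac = (0, 0, -4/3, 158/33)
Σ b_i: 50543/13860·1 + (-25199/13860)·1 + (-10/7)·1 + 3/5·1 = 1 ✓
b·c: (-25199/13860)·(-2) + (-10/7)·13/9 + 3/5·(-59/33) = 1/2 ✓
b·c²: (-25199/13860)·4 + (-10/7)·169/81 + 3/5·3481/1089 = -2859242/343035 ≠ 1/3 ⇒ order 2.
b·Ac: (-10/7)·(-4/3) + 3/5·158/33 = 5518/1155 ≠ 1/6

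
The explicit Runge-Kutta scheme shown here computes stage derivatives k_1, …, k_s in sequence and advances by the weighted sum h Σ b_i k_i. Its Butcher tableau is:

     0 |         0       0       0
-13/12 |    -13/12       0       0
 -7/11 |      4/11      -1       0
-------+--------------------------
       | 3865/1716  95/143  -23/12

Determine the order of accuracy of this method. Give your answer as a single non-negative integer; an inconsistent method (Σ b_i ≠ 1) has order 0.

2

b = (3865/1716, 95/143, -23/12)
c = (0, -13/12, -7/11)
Ac = (0, 0, 13/12)
Σ b_i: 3865/1716·1 + 95/143·1 + (-23/12)·1 = 1 ✓
b·c: 95/143·(-13/12) + (-23/12)·(-7/11) = 1/2 ✓
b·c²: 95/143·169/144 + (-23/12)·49/121 = 61/17424 ≠ 1/3 ⇒ order 2.
b·Ac: (-23/12)·13/12 = -299/144 ≠ 1/6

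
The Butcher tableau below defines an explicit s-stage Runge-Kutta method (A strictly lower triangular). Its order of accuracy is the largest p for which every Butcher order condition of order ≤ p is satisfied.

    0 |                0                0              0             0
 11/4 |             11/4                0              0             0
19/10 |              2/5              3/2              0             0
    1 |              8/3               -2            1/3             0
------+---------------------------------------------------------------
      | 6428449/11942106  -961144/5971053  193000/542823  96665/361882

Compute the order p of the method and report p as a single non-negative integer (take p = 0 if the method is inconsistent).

b = (6428449/11942106, -961144/5971053, 193000/542823, 96665/361882)
c = (0, 11/4, 19/10, 1)
Ac = (0, 0, 33/8, -73/15)
Σ b_i: 6428449/11942106·1 + (-961144/5971053)·1 + 193000/542823·1 + 96665/361882·1 = 1 ✓
b·c: (-961144/5971053)·11/4 + 193000/542823·19/10 + 96665/361882·1 = 1/2 ✓
b·c²: (-961144/5971053)·121/16 + 193000/542823·361/100 + 96665/361882·1 = 1/3 ✓
b·Ac: 193000/542823·33/8 + 96665/361882·(-73/15) = 1/6 ✓
b·c³: (-961144/5971053)·1331/64 + 193000/542823·6859/1000 + 96665/361882·1 = -929009/1447528 ≠ 1/4 ⇒ order 3.
b·(c∘Ac): 193000/542823·627/80 + 96665/361882·(-73/15) = 806983/542823 ≠ 1/8
b·Ac²: 193000/542823·363/32 + 96665/361882·(-8353/600) = 13658951/43425840 ≠ 1/12
b·A²c: 96665/361882·11/8 = 1063315/2895056 ≠ 1/24

3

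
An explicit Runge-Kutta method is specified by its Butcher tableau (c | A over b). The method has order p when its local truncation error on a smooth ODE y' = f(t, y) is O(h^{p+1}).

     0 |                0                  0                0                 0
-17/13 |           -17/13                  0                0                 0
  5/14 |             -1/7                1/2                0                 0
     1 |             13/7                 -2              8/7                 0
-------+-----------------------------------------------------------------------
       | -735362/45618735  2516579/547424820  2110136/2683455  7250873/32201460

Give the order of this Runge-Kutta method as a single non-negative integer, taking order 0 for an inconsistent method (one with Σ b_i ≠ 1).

3

b = (-735362/45618735, 2516579/547424820, 2110136/2683455, 7250873/32201460)
c = (0, -17/13, 5/14, 1)
Ac = (0, 0, -17/26, 1926/637)
Σ b_i: (-735362/45618735)·1 + 2516579/547424820·1 + 2110136/2683455·1 + 7250873/32201460·1 = 1 ✓
b·c: 2516579/547424820·(-17/13) + 2110136/2683455·5/14 + 7250873/32201460·1 = 1/2 ✓
b·c²: 2516579/547424820·289/169 + 2110136/2683455·25/196 + 7250873/32201460·1 = 1/3 ✓
b·Ac: 2110136/2683455·(-17/26) + 7250873/32201460·1926/637 = 1/6 ✓
b·c³: 2516579/547424820·(-4913/2197) + 2110136/2683455·125/2744 + 7250873/32201460·1 = 3498445/13953966 ≠ 1/4 ⇒ order 3.
b·(c∘Ac): 2110136/2683455·(-85/364) + 7250873/32201460·1926/637 = 34689077/69769830 ≠ 1/8
b·Ac²: 2110136/2683455·289/338 + 7250873/32201460·(-189804/57967) = -3171533/48838881 ≠ 1/12
b·A²c: 7250873/32201460·(-68/91) = -17609263/104654745 ≠ 1/24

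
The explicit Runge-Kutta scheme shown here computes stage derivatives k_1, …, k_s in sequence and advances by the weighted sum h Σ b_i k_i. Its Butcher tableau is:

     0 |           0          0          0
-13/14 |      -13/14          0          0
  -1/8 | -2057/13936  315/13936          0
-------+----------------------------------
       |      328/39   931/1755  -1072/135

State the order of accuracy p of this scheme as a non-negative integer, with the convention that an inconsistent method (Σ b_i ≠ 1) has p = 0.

3

b = (328/39, 931/1755, -1072/135)
c = (0, -13/14, -1/8)
Ac = (0, 0, -45/2144)
Σ b_i: 328/39·1 + 931/1755·1 + (-1072/135)·1 = 1 ✓
b·c: 931/1755·(-13/14) + (-1072/135)·(-1/8) = 1/2 ✓
b·c²: 931/1755·169/196 + (-1072/135)·1/64 = 1/3 ✓
b·Ac: (-1072/135)·(-45/2144) = 1/6 ✓; 3 stages ⇒ order 3.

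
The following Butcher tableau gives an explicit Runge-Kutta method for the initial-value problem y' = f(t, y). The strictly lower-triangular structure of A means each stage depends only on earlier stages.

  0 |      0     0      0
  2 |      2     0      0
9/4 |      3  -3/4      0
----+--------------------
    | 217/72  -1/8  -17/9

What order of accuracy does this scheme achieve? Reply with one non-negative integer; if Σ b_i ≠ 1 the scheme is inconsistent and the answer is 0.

1

b = (217/72, -1/8, -17/9)
c = (0, 2, 9/4)
Ac = (0, 0, -3/2)
Σ b_i: 217/72·1 + (-1/8)·1 + (-17/9)·1 = 1 ✓
b·c: (-1/8)·2 + (-17/9)·9/4 = -9/2 ≠ 1/2 ⇒ order 1.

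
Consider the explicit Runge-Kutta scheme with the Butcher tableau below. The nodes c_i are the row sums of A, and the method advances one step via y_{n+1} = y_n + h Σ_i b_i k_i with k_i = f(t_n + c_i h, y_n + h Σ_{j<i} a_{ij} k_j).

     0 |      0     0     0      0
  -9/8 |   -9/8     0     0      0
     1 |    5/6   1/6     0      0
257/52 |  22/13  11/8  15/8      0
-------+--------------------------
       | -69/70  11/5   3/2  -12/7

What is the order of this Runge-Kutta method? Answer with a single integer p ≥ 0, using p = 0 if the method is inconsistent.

1

b = (-69/70, 11/5, 3/2, -12/7)
c = (0, -9/8, 1, 257/52)
Ac = (0, 0, -3/16, 21/64)
Σ b_i: (-69/70)·1 + 11/5·1 + 3/2·1 + (-12/7)·1 = 1 ✓
b·c: 11/5·(-9/8) + 3/2·1 + (-12/7)·257/52 = -34389/3640 ≠ 1/2 ⇒ order 1.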